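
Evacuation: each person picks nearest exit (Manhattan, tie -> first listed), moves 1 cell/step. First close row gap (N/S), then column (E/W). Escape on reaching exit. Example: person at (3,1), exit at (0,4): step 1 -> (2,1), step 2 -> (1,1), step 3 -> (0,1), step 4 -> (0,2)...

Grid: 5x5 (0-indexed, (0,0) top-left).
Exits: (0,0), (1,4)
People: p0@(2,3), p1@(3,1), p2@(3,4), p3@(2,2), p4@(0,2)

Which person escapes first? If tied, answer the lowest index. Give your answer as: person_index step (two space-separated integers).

Step 1: p0:(2,3)->(1,3) | p1:(3,1)->(2,1) | p2:(3,4)->(2,4) | p3:(2,2)->(1,2) | p4:(0,2)->(0,1)
Step 2: p0:(1,3)->(1,4)->EXIT | p1:(2,1)->(1,1) | p2:(2,4)->(1,4)->EXIT | p3:(1,2)->(1,3) | p4:(0,1)->(0,0)->EXIT
Step 3: p0:escaped | p1:(1,1)->(0,1) | p2:escaped | p3:(1,3)->(1,4)->EXIT | p4:escaped
Step 4: p0:escaped | p1:(0,1)->(0,0)->EXIT | p2:escaped | p3:escaped | p4:escaped
Exit steps: [2, 4, 2, 3, 2]
First to escape: p0 at step 2

Answer: 0 2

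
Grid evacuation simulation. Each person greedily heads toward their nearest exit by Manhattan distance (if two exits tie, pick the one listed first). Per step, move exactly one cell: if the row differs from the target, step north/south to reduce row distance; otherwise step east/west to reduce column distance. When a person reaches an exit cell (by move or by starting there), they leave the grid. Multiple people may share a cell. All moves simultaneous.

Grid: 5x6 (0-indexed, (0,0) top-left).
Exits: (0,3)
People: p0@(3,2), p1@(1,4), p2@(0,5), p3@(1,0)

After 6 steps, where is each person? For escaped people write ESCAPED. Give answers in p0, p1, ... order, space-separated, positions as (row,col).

Step 1: p0:(3,2)->(2,2) | p1:(1,4)->(0,4) | p2:(0,5)->(0,4) | p3:(1,0)->(0,0)
Step 2: p0:(2,2)->(1,2) | p1:(0,4)->(0,3)->EXIT | p2:(0,4)->(0,3)->EXIT | p3:(0,0)->(0,1)
Step 3: p0:(1,2)->(0,2) | p1:escaped | p2:escaped | p3:(0,1)->(0,2)
Step 4: p0:(0,2)->(0,3)->EXIT | p1:escaped | p2:escaped | p3:(0,2)->(0,3)->EXIT

ESCAPED ESCAPED ESCAPED ESCAPED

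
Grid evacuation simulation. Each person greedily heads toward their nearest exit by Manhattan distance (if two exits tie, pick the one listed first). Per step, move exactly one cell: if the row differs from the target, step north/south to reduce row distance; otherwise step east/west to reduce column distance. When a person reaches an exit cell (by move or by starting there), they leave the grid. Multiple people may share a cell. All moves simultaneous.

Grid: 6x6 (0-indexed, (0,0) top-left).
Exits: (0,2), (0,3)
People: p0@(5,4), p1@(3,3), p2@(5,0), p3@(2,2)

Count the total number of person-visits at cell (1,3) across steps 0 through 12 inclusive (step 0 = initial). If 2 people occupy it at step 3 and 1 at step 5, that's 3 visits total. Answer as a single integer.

Step 0: p0@(5,4) p1@(3,3) p2@(5,0) p3@(2,2) -> at (1,3): 0 [-], cum=0
Step 1: p0@(4,4) p1@(2,3) p2@(4,0) p3@(1,2) -> at (1,3): 0 [-], cum=0
Step 2: p0@(3,4) p1@(1,3) p2@(3,0) p3@ESC -> at (1,3): 1 [p1], cum=1
Step 3: p0@(2,4) p1@ESC p2@(2,0) p3@ESC -> at (1,3): 0 [-], cum=1
Step 4: p0@(1,4) p1@ESC p2@(1,0) p3@ESC -> at (1,3): 0 [-], cum=1
Step 5: p0@(0,4) p1@ESC p2@(0,0) p3@ESC -> at (1,3): 0 [-], cum=1
Step 6: p0@ESC p1@ESC p2@(0,1) p3@ESC -> at (1,3): 0 [-], cum=1
Step 7: p0@ESC p1@ESC p2@ESC p3@ESC -> at (1,3): 0 [-], cum=1
Total visits = 1

Answer: 1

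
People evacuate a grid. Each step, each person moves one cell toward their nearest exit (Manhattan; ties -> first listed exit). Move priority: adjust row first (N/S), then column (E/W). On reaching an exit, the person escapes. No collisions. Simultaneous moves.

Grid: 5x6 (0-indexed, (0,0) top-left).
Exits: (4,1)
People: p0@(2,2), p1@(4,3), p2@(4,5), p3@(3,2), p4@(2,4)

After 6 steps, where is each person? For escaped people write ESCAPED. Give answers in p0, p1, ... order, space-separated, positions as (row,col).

Step 1: p0:(2,2)->(3,2) | p1:(4,3)->(4,2) | p2:(4,5)->(4,4) | p3:(3,2)->(4,2) | p4:(2,4)->(3,4)
Step 2: p0:(3,2)->(4,2) | p1:(4,2)->(4,1)->EXIT | p2:(4,4)->(4,3) | p3:(4,2)->(4,1)->EXIT | p4:(3,4)->(4,4)
Step 3: p0:(4,2)->(4,1)->EXIT | p1:escaped | p2:(4,3)->(4,2) | p3:escaped | p4:(4,4)->(4,3)
Step 4: p0:escaped | p1:escaped | p2:(4,2)->(4,1)->EXIT | p3:escaped | p4:(4,3)->(4,2)
Step 5: p0:escaped | p1:escaped | p2:escaped | p3:escaped | p4:(4,2)->(4,1)->EXIT

ESCAPED ESCAPED ESCAPED ESCAPED ESCAPED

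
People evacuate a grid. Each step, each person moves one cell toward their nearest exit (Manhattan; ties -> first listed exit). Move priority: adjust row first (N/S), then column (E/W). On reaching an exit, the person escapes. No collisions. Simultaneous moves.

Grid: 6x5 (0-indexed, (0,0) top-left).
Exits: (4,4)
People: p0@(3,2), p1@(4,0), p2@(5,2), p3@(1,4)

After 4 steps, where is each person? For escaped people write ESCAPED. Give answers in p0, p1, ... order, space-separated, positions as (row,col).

Step 1: p0:(3,2)->(4,2) | p1:(4,0)->(4,1) | p2:(5,2)->(4,2) | p3:(1,4)->(2,4)
Step 2: p0:(4,2)->(4,3) | p1:(4,1)->(4,2) | p2:(4,2)->(4,3) | p3:(2,4)->(3,4)
Step 3: p0:(4,3)->(4,4)->EXIT | p1:(4,2)->(4,3) | p2:(4,3)->(4,4)->EXIT | p3:(3,4)->(4,4)->EXIT
Step 4: p0:escaped | p1:(4,3)->(4,4)->EXIT | p2:escaped | p3:escaped

ESCAPED ESCAPED ESCAPED ESCAPED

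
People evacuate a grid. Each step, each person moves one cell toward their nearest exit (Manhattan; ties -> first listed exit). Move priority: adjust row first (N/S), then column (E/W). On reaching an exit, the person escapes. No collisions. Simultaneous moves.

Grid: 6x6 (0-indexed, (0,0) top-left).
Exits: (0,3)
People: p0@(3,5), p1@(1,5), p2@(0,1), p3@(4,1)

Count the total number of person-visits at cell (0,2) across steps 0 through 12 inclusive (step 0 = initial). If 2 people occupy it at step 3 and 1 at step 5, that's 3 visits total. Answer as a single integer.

Answer: 2

Derivation:
Step 0: p0@(3,5) p1@(1,5) p2@(0,1) p3@(4,1) -> at (0,2): 0 [-], cum=0
Step 1: p0@(2,5) p1@(0,5) p2@(0,2) p3@(3,1) -> at (0,2): 1 [p2], cum=1
Step 2: p0@(1,5) p1@(0,4) p2@ESC p3@(2,1) -> at (0,2): 0 [-], cum=1
Step 3: p0@(0,5) p1@ESC p2@ESC p3@(1,1) -> at (0,2): 0 [-], cum=1
Step 4: p0@(0,4) p1@ESC p2@ESC p3@(0,1) -> at (0,2): 0 [-], cum=1
Step 5: p0@ESC p1@ESC p2@ESC p3@(0,2) -> at (0,2): 1 [p3], cum=2
Step 6: p0@ESC p1@ESC p2@ESC p3@ESC -> at (0,2): 0 [-], cum=2
Total visits = 2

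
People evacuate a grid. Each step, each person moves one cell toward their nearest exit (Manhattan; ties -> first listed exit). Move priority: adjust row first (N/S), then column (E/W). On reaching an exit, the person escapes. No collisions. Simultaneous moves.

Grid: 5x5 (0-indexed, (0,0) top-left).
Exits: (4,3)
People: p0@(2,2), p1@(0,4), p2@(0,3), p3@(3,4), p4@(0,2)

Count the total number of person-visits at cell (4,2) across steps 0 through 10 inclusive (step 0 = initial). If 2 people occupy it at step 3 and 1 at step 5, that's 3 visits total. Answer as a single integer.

Answer: 2

Derivation:
Step 0: p0@(2,2) p1@(0,4) p2@(0,3) p3@(3,4) p4@(0,2) -> at (4,2): 0 [-], cum=0
Step 1: p0@(3,2) p1@(1,4) p2@(1,3) p3@(4,4) p4@(1,2) -> at (4,2): 0 [-], cum=0
Step 2: p0@(4,2) p1@(2,4) p2@(2,3) p3@ESC p4@(2,2) -> at (4,2): 1 [p0], cum=1
Step 3: p0@ESC p1@(3,4) p2@(3,3) p3@ESC p4@(3,2) -> at (4,2): 0 [-], cum=1
Step 4: p0@ESC p1@(4,4) p2@ESC p3@ESC p4@(4,2) -> at (4,2): 1 [p4], cum=2
Step 5: p0@ESC p1@ESC p2@ESC p3@ESC p4@ESC -> at (4,2): 0 [-], cum=2
Total visits = 2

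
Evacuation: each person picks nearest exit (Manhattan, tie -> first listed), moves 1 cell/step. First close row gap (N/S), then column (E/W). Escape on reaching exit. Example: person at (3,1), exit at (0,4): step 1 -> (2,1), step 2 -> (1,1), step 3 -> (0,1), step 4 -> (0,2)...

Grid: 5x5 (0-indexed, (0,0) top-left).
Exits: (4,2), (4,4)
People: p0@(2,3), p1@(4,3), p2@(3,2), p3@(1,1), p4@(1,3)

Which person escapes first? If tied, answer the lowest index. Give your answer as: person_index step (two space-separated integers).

Answer: 1 1

Derivation:
Step 1: p0:(2,3)->(3,3) | p1:(4,3)->(4,2)->EXIT | p2:(3,2)->(4,2)->EXIT | p3:(1,1)->(2,1) | p4:(1,3)->(2,3)
Step 2: p0:(3,3)->(4,3) | p1:escaped | p2:escaped | p3:(2,1)->(3,1) | p4:(2,3)->(3,3)
Step 3: p0:(4,3)->(4,2)->EXIT | p1:escaped | p2:escaped | p3:(3,1)->(4,1) | p4:(3,3)->(4,3)
Step 4: p0:escaped | p1:escaped | p2:escaped | p3:(4,1)->(4,2)->EXIT | p4:(4,3)->(4,2)->EXIT
Exit steps: [3, 1, 1, 4, 4]
First to escape: p1 at step 1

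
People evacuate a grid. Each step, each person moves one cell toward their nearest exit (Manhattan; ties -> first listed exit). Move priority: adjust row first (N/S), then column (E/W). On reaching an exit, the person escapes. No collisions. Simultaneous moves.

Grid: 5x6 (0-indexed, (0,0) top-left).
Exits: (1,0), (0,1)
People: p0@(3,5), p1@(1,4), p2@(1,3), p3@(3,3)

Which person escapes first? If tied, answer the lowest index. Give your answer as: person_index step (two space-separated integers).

Answer: 2 3

Derivation:
Step 1: p0:(3,5)->(2,5) | p1:(1,4)->(1,3) | p2:(1,3)->(1,2) | p3:(3,3)->(2,3)
Step 2: p0:(2,5)->(1,5) | p1:(1,3)->(1,2) | p2:(1,2)->(1,1) | p3:(2,3)->(1,3)
Step 3: p0:(1,5)->(1,4) | p1:(1,2)->(1,1) | p2:(1,1)->(1,0)->EXIT | p3:(1,3)->(1,2)
Step 4: p0:(1,4)->(1,3) | p1:(1,1)->(1,0)->EXIT | p2:escaped | p3:(1,2)->(1,1)
Step 5: p0:(1,3)->(1,2) | p1:escaped | p2:escaped | p3:(1,1)->(1,0)->EXIT
Step 6: p0:(1,2)->(1,1) | p1:escaped | p2:escaped | p3:escaped
Step 7: p0:(1,1)->(1,0)->EXIT | p1:escaped | p2:escaped | p3:escaped
Exit steps: [7, 4, 3, 5]
First to escape: p2 at step 3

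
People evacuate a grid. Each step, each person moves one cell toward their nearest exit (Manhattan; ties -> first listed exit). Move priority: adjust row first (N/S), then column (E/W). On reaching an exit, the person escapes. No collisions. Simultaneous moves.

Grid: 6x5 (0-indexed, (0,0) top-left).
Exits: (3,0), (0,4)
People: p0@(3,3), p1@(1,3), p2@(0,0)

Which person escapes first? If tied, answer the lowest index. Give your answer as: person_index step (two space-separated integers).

Answer: 1 2

Derivation:
Step 1: p0:(3,3)->(3,2) | p1:(1,3)->(0,3) | p2:(0,0)->(1,0)
Step 2: p0:(3,2)->(3,1) | p1:(0,3)->(0,4)->EXIT | p2:(1,0)->(2,0)
Step 3: p0:(3,1)->(3,0)->EXIT | p1:escaped | p2:(2,0)->(3,0)->EXIT
Exit steps: [3, 2, 3]
First to escape: p1 at step 2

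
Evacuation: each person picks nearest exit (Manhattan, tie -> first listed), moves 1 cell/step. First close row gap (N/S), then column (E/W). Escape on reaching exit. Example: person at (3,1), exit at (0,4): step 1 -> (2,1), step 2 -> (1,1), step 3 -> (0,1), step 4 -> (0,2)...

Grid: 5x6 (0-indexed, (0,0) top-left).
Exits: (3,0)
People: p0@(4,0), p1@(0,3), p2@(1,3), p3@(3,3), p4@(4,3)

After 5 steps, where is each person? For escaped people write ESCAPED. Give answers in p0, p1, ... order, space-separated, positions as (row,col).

Step 1: p0:(4,0)->(3,0)->EXIT | p1:(0,3)->(1,3) | p2:(1,3)->(2,3) | p3:(3,3)->(3,2) | p4:(4,3)->(3,3)
Step 2: p0:escaped | p1:(1,3)->(2,3) | p2:(2,3)->(3,3) | p3:(3,2)->(3,1) | p4:(3,3)->(3,2)
Step 3: p0:escaped | p1:(2,3)->(3,3) | p2:(3,3)->(3,2) | p3:(3,1)->(3,0)->EXIT | p4:(3,2)->(3,1)
Step 4: p0:escaped | p1:(3,3)->(3,2) | p2:(3,2)->(3,1) | p3:escaped | p4:(3,1)->(3,0)->EXIT
Step 5: p0:escaped | p1:(3,2)->(3,1) | p2:(3,1)->(3,0)->EXIT | p3:escaped | p4:escaped

ESCAPED (3,1) ESCAPED ESCAPED ESCAPED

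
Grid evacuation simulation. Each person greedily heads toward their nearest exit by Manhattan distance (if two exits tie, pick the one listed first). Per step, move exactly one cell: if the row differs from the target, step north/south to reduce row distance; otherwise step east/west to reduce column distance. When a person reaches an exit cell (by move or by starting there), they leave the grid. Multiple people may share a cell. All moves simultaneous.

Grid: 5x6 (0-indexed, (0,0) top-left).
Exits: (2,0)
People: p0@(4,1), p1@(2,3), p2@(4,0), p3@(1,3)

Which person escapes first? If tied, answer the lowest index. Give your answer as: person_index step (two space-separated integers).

Answer: 2 2

Derivation:
Step 1: p0:(4,1)->(3,1) | p1:(2,3)->(2,2) | p2:(4,0)->(3,0) | p3:(1,3)->(2,3)
Step 2: p0:(3,1)->(2,1) | p1:(2,2)->(2,1) | p2:(3,0)->(2,0)->EXIT | p3:(2,3)->(2,2)
Step 3: p0:(2,1)->(2,0)->EXIT | p1:(2,1)->(2,0)->EXIT | p2:escaped | p3:(2,2)->(2,1)
Step 4: p0:escaped | p1:escaped | p2:escaped | p3:(2,1)->(2,0)->EXIT
Exit steps: [3, 3, 2, 4]
First to escape: p2 at step 2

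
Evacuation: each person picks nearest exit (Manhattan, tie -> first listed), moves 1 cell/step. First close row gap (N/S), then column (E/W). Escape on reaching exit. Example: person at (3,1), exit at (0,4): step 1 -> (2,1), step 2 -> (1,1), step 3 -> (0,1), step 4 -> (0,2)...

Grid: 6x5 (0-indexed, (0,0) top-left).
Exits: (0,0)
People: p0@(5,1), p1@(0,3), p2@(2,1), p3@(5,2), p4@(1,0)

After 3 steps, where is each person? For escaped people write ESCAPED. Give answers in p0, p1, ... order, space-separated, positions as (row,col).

Step 1: p0:(5,1)->(4,1) | p1:(0,3)->(0,2) | p2:(2,1)->(1,1) | p3:(5,2)->(4,2) | p4:(1,0)->(0,0)->EXIT
Step 2: p0:(4,1)->(3,1) | p1:(0,2)->(0,1) | p2:(1,1)->(0,1) | p3:(4,2)->(3,2) | p4:escaped
Step 3: p0:(3,1)->(2,1) | p1:(0,1)->(0,0)->EXIT | p2:(0,1)->(0,0)->EXIT | p3:(3,2)->(2,2) | p4:escaped

(2,1) ESCAPED ESCAPED (2,2) ESCAPED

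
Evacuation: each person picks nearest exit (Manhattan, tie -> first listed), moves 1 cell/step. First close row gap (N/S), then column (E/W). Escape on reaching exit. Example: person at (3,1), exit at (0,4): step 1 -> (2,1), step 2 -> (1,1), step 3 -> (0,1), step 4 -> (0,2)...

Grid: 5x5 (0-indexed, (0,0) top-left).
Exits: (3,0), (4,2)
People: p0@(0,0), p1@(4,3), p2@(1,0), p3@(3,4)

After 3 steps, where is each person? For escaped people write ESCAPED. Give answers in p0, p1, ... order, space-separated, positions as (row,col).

Step 1: p0:(0,0)->(1,0) | p1:(4,3)->(4,2)->EXIT | p2:(1,0)->(2,0) | p3:(3,4)->(4,4)
Step 2: p0:(1,0)->(2,0) | p1:escaped | p2:(2,0)->(3,0)->EXIT | p3:(4,4)->(4,3)
Step 3: p0:(2,0)->(3,0)->EXIT | p1:escaped | p2:escaped | p3:(4,3)->(4,2)->EXIT

ESCAPED ESCAPED ESCAPED ESCAPED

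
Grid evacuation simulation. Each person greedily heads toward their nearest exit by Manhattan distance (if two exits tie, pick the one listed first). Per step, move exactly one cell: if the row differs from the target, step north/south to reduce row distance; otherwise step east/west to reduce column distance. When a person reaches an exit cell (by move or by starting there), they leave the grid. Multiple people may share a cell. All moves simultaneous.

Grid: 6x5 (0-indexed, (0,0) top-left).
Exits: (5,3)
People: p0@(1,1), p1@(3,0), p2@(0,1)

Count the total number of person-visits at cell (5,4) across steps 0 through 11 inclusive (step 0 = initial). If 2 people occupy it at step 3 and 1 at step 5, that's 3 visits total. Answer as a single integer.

Step 0: p0@(1,1) p1@(3,0) p2@(0,1) -> at (5,4): 0 [-], cum=0
Step 1: p0@(2,1) p1@(4,0) p2@(1,1) -> at (5,4): 0 [-], cum=0
Step 2: p0@(3,1) p1@(5,0) p2@(2,1) -> at (5,4): 0 [-], cum=0
Step 3: p0@(4,1) p1@(5,1) p2@(3,1) -> at (5,4): 0 [-], cum=0
Step 4: p0@(5,1) p1@(5,2) p2@(4,1) -> at (5,4): 0 [-], cum=0
Step 5: p0@(5,2) p1@ESC p2@(5,1) -> at (5,4): 0 [-], cum=0
Step 6: p0@ESC p1@ESC p2@(5,2) -> at (5,4): 0 [-], cum=0
Step 7: p0@ESC p1@ESC p2@ESC -> at (5,4): 0 [-], cum=0
Total visits = 0

Answer: 0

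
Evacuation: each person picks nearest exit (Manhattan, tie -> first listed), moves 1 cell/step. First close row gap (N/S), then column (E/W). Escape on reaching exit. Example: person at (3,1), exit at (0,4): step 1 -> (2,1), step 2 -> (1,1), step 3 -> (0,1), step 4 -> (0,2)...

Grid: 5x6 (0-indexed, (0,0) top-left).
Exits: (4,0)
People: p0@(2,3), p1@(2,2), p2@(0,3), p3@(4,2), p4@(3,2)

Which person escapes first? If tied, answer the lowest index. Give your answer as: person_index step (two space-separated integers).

Answer: 3 2

Derivation:
Step 1: p0:(2,3)->(3,3) | p1:(2,2)->(3,2) | p2:(0,3)->(1,3) | p3:(4,2)->(4,1) | p4:(3,2)->(4,2)
Step 2: p0:(3,3)->(4,3) | p1:(3,2)->(4,2) | p2:(1,3)->(2,3) | p3:(4,1)->(4,0)->EXIT | p4:(4,2)->(4,1)
Step 3: p0:(4,3)->(4,2) | p1:(4,2)->(4,1) | p2:(2,3)->(3,3) | p3:escaped | p4:(4,1)->(4,0)->EXIT
Step 4: p0:(4,2)->(4,1) | p1:(4,1)->(4,0)->EXIT | p2:(3,3)->(4,3) | p3:escaped | p4:escaped
Step 5: p0:(4,1)->(4,0)->EXIT | p1:escaped | p2:(4,3)->(4,2) | p3:escaped | p4:escaped
Step 6: p0:escaped | p1:escaped | p2:(4,2)->(4,1) | p3:escaped | p4:escaped
Step 7: p0:escaped | p1:escaped | p2:(4,1)->(4,0)->EXIT | p3:escaped | p4:escaped
Exit steps: [5, 4, 7, 2, 3]
First to escape: p3 at step 2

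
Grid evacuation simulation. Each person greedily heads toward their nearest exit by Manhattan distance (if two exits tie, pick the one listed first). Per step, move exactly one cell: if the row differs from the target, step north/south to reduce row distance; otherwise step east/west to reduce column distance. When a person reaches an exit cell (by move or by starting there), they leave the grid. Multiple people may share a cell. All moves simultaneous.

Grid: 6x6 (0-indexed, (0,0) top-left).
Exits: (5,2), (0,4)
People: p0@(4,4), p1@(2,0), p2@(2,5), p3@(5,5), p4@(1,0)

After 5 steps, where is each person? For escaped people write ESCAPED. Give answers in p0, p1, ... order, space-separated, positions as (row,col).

Step 1: p0:(4,4)->(5,4) | p1:(2,0)->(3,0) | p2:(2,5)->(1,5) | p3:(5,5)->(5,4) | p4:(1,0)->(0,0)
Step 2: p0:(5,4)->(5,3) | p1:(3,0)->(4,0) | p2:(1,5)->(0,5) | p3:(5,4)->(5,3) | p4:(0,0)->(0,1)
Step 3: p0:(5,3)->(5,2)->EXIT | p1:(4,0)->(5,0) | p2:(0,5)->(0,4)->EXIT | p3:(5,3)->(5,2)->EXIT | p4:(0,1)->(0,2)
Step 4: p0:escaped | p1:(5,0)->(5,1) | p2:escaped | p3:escaped | p4:(0,2)->(0,3)
Step 5: p0:escaped | p1:(5,1)->(5,2)->EXIT | p2:escaped | p3:escaped | p4:(0,3)->(0,4)->EXIT

ESCAPED ESCAPED ESCAPED ESCAPED ESCAPED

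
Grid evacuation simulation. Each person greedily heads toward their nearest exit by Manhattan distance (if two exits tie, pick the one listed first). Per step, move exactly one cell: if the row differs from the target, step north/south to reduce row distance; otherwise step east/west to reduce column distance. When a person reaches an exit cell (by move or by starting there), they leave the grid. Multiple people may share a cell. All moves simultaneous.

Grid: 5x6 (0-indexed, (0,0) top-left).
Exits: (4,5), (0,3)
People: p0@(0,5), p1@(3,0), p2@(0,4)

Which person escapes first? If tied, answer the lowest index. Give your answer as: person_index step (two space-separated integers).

Answer: 2 1

Derivation:
Step 1: p0:(0,5)->(0,4) | p1:(3,0)->(4,0) | p2:(0,4)->(0,3)->EXIT
Step 2: p0:(0,4)->(0,3)->EXIT | p1:(4,0)->(4,1) | p2:escaped
Step 3: p0:escaped | p1:(4,1)->(4,2) | p2:escaped
Step 4: p0:escaped | p1:(4,2)->(4,3) | p2:escaped
Step 5: p0:escaped | p1:(4,3)->(4,4) | p2:escaped
Step 6: p0:escaped | p1:(4,4)->(4,5)->EXIT | p2:escaped
Exit steps: [2, 6, 1]
First to escape: p2 at step 1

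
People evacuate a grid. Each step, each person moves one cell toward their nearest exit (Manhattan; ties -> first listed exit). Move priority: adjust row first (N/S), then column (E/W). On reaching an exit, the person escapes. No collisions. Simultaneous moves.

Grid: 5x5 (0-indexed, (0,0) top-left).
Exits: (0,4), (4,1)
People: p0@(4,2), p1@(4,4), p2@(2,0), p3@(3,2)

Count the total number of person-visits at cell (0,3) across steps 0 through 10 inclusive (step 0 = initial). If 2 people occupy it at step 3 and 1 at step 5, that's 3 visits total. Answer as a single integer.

Answer: 0

Derivation:
Step 0: p0@(4,2) p1@(4,4) p2@(2,0) p3@(3,2) -> at (0,3): 0 [-], cum=0
Step 1: p0@ESC p1@(4,3) p2@(3,0) p3@(4,2) -> at (0,3): 0 [-], cum=0
Step 2: p0@ESC p1@(4,2) p2@(4,0) p3@ESC -> at (0,3): 0 [-], cum=0
Step 3: p0@ESC p1@ESC p2@ESC p3@ESC -> at (0,3): 0 [-], cum=0
Total visits = 0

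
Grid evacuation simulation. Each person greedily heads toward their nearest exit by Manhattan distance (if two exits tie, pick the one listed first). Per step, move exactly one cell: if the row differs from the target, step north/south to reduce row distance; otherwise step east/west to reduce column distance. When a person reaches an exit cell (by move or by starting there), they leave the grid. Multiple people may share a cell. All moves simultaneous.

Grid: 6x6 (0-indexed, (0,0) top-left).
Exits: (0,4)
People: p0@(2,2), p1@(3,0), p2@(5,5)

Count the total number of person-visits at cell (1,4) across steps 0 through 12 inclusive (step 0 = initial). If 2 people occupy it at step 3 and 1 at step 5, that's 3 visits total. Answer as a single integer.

Answer: 0

Derivation:
Step 0: p0@(2,2) p1@(3,0) p2@(5,5) -> at (1,4): 0 [-], cum=0
Step 1: p0@(1,2) p1@(2,0) p2@(4,5) -> at (1,4): 0 [-], cum=0
Step 2: p0@(0,2) p1@(1,0) p2@(3,5) -> at (1,4): 0 [-], cum=0
Step 3: p0@(0,3) p1@(0,0) p2@(2,5) -> at (1,4): 0 [-], cum=0
Step 4: p0@ESC p1@(0,1) p2@(1,5) -> at (1,4): 0 [-], cum=0
Step 5: p0@ESC p1@(0,2) p2@(0,5) -> at (1,4): 0 [-], cum=0
Step 6: p0@ESC p1@(0,3) p2@ESC -> at (1,4): 0 [-], cum=0
Step 7: p0@ESC p1@ESC p2@ESC -> at (1,4): 0 [-], cum=0
Total visits = 0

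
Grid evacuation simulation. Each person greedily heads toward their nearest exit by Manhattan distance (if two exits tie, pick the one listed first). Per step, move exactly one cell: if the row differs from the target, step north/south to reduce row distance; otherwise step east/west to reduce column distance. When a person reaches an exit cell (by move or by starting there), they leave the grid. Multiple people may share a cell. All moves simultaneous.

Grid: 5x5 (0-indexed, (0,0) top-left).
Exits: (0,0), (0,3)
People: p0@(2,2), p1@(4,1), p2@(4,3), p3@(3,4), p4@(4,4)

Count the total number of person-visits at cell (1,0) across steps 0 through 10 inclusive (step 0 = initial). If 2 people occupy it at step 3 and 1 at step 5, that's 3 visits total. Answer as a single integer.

Answer: 0

Derivation:
Step 0: p0@(2,2) p1@(4,1) p2@(4,3) p3@(3,4) p4@(4,4) -> at (1,0): 0 [-], cum=0
Step 1: p0@(1,2) p1@(3,1) p2@(3,3) p3@(2,4) p4@(3,4) -> at (1,0): 0 [-], cum=0
Step 2: p0@(0,2) p1@(2,1) p2@(2,3) p3@(1,4) p4@(2,4) -> at (1,0): 0 [-], cum=0
Step 3: p0@ESC p1@(1,1) p2@(1,3) p3@(0,4) p4@(1,4) -> at (1,0): 0 [-], cum=0
Step 4: p0@ESC p1@(0,1) p2@ESC p3@ESC p4@(0,4) -> at (1,0): 0 [-], cum=0
Step 5: p0@ESC p1@ESC p2@ESC p3@ESC p4@ESC -> at (1,0): 0 [-], cum=0
Total visits = 0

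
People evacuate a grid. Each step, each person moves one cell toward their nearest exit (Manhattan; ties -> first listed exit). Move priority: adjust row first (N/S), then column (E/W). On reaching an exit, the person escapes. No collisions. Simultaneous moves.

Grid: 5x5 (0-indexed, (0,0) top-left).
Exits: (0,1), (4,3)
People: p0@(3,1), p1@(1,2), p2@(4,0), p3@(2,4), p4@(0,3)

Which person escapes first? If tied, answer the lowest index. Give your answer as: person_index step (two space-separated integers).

Step 1: p0:(3,1)->(2,1) | p1:(1,2)->(0,2) | p2:(4,0)->(4,1) | p3:(2,4)->(3,4) | p4:(0,3)->(0,2)
Step 2: p0:(2,1)->(1,1) | p1:(0,2)->(0,1)->EXIT | p2:(4,1)->(4,2) | p3:(3,4)->(4,4) | p4:(0,2)->(0,1)->EXIT
Step 3: p0:(1,1)->(0,1)->EXIT | p1:escaped | p2:(4,2)->(4,3)->EXIT | p3:(4,4)->(4,3)->EXIT | p4:escaped
Exit steps: [3, 2, 3, 3, 2]
First to escape: p1 at step 2

Answer: 1 2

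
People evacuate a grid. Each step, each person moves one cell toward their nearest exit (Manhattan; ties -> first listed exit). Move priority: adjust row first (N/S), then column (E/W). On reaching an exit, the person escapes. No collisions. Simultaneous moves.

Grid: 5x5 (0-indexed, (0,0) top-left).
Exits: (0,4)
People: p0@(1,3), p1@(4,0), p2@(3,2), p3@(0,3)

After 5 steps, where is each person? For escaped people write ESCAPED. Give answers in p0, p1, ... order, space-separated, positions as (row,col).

Step 1: p0:(1,3)->(0,3) | p1:(4,0)->(3,0) | p2:(3,2)->(2,2) | p3:(0,3)->(0,4)->EXIT
Step 2: p0:(0,3)->(0,4)->EXIT | p1:(3,0)->(2,0) | p2:(2,2)->(1,2) | p3:escaped
Step 3: p0:escaped | p1:(2,0)->(1,0) | p2:(1,2)->(0,2) | p3:escaped
Step 4: p0:escaped | p1:(1,0)->(0,0) | p2:(0,2)->(0,3) | p3:escaped
Step 5: p0:escaped | p1:(0,0)->(0,1) | p2:(0,3)->(0,4)->EXIT | p3:escaped

ESCAPED (0,1) ESCAPED ESCAPED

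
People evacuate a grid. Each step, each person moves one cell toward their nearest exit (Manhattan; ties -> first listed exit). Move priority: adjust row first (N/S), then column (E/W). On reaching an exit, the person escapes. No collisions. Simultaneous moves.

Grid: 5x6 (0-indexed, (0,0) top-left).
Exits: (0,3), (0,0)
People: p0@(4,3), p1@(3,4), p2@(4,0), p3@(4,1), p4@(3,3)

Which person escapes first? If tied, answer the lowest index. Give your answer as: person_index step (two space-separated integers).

Step 1: p0:(4,3)->(3,3) | p1:(3,4)->(2,4) | p2:(4,0)->(3,0) | p3:(4,1)->(3,1) | p4:(3,3)->(2,3)
Step 2: p0:(3,3)->(2,3) | p1:(2,4)->(1,4) | p2:(3,0)->(2,0) | p3:(3,1)->(2,1) | p4:(2,3)->(1,3)
Step 3: p0:(2,3)->(1,3) | p1:(1,4)->(0,4) | p2:(2,0)->(1,0) | p3:(2,1)->(1,1) | p4:(1,3)->(0,3)->EXIT
Step 4: p0:(1,3)->(0,3)->EXIT | p1:(0,4)->(0,3)->EXIT | p2:(1,0)->(0,0)->EXIT | p3:(1,1)->(0,1) | p4:escaped
Step 5: p0:escaped | p1:escaped | p2:escaped | p3:(0,1)->(0,0)->EXIT | p4:escaped
Exit steps: [4, 4, 4, 5, 3]
First to escape: p4 at step 3

Answer: 4 3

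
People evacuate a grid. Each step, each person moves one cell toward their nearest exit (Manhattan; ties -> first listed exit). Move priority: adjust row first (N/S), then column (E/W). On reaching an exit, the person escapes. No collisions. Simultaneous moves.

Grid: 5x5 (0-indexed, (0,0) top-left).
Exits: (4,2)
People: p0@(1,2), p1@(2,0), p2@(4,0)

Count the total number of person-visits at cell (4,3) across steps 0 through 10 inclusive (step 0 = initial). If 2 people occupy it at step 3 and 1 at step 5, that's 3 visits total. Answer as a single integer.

Answer: 0

Derivation:
Step 0: p0@(1,2) p1@(2,0) p2@(4,0) -> at (4,3): 0 [-], cum=0
Step 1: p0@(2,2) p1@(3,0) p2@(4,1) -> at (4,3): 0 [-], cum=0
Step 2: p0@(3,2) p1@(4,0) p2@ESC -> at (4,3): 0 [-], cum=0
Step 3: p0@ESC p1@(4,1) p2@ESC -> at (4,3): 0 [-], cum=0
Step 4: p0@ESC p1@ESC p2@ESC -> at (4,3): 0 [-], cum=0
Total visits = 0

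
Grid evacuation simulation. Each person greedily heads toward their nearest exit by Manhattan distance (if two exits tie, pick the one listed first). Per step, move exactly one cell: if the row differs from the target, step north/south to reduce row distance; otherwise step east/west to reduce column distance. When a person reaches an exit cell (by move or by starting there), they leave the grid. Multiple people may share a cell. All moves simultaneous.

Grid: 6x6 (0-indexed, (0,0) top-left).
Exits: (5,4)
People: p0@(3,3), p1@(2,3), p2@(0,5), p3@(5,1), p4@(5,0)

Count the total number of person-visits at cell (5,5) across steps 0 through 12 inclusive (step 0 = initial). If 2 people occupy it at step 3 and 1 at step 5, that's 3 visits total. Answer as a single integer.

Answer: 1

Derivation:
Step 0: p0@(3,3) p1@(2,3) p2@(0,5) p3@(5,1) p4@(5,0) -> at (5,5): 0 [-], cum=0
Step 1: p0@(4,3) p1@(3,3) p2@(1,5) p3@(5,2) p4@(5,1) -> at (5,5): 0 [-], cum=0
Step 2: p0@(5,3) p1@(4,3) p2@(2,5) p3@(5,3) p4@(5,2) -> at (5,5): 0 [-], cum=0
Step 3: p0@ESC p1@(5,3) p2@(3,5) p3@ESC p4@(5,3) -> at (5,5): 0 [-], cum=0
Step 4: p0@ESC p1@ESC p2@(4,5) p3@ESC p4@ESC -> at (5,5): 0 [-], cum=0
Step 5: p0@ESC p1@ESC p2@(5,5) p3@ESC p4@ESC -> at (5,5): 1 [p2], cum=1
Step 6: p0@ESC p1@ESC p2@ESC p3@ESC p4@ESC -> at (5,5): 0 [-], cum=1
Total visits = 1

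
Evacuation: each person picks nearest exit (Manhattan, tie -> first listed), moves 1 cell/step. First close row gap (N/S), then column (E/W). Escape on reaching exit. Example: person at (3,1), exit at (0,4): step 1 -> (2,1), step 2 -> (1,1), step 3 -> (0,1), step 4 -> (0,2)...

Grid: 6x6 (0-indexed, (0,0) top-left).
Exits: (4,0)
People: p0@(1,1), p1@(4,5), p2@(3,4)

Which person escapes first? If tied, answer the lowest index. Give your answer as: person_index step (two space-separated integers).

Answer: 0 4

Derivation:
Step 1: p0:(1,1)->(2,1) | p1:(4,5)->(4,4) | p2:(3,4)->(4,4)
Step 2: p0:(2,1)->(3,1) | p1:(4,4)->(4,3) | p2:(4,4)->(4,3)
Step 3: p0:(3,1)->(4,1) | p1:(4,3)->(4,2) | p2:(4,3)->(4,2)
Step 4: p0:(4,1)->(4,0)->EXIT | p1:(4,2)->(4,1) | p2:(4,2)->(4,1)
Step 5: p0:escaped | p1:(4,1)->(4,0)->EXIT | p2:(4,1)->(4,0)->EXIT
Exit steps: [4, 5, 5]
First to escape: p0 at step 4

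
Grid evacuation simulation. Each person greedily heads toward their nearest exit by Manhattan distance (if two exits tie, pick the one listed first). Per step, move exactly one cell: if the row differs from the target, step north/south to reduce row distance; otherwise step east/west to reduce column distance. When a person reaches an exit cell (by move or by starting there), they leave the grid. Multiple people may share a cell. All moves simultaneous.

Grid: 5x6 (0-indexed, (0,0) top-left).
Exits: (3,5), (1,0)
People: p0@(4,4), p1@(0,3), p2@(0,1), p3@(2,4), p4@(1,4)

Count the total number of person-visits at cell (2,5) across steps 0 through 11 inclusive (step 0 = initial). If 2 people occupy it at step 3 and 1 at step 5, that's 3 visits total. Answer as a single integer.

Answer: 0

Derivation:
Step 0: p0@(4,4) p1@(0,3) p2@(0,1) p3@(2,4) p4@(1,4) -> at (2,5): 0 [-], cum=0
Step 1: p0@(3,4) p1@(1,3) p2@(1,1) p3@(3,4) p4@(2,4) -> at (2,5): 0 [-], cum=0
Step 2: p0@ESC p1@(1,2) p2@ESC p3@ESC p4@(3,4) -> at (2,5): 0 [-], cum=0
Step 3: p0@ESC p1@(1,1) p2@ESC p3@ESC p4@ESC -> at (2,5): 0 [-], cum=0
Step 4: p0@ESC p1@ESC p2@ESC p3@ESC p4@ESC -> at (2,5): 0 [-], cum=0
Total visits = 0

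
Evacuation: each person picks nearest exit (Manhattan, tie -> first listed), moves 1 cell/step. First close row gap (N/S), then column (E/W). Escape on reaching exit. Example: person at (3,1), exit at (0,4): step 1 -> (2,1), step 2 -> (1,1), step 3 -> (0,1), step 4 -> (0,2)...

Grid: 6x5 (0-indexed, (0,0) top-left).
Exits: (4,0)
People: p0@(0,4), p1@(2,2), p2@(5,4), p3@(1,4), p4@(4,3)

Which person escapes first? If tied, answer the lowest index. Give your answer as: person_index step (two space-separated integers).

Step 1: p0:(0,4)->(1,4) | p1:(2,2)->(3,2) | p2:(5,4)->(4,4) | p3:(1,4)->(2,4) | p4:(4,3)->(4,2)
Step 2: p0:(1,4)->(2,4) | p1:(3,2)->(4,2) | p2:(4,4)->(4,3) | p3:(2,4)->(3,4) | p4:(4,2)->(4,1)
Step 3: p0:(2,4)->(3,4) | p1:(4,2)->(4,1) | p2:(4,3)->(4,2) | p3:(3,4)->(4,4) | p4:(4,1)->(4,0)->EXIT
Step 4: p0:(3,4)->(4,4) | p1:(4,1)->(4,0)->EXIT | p2:(4,2)->(4,1) | p3:(4,4)->(4,3) | p4:escaped
Step 5: p0:(4,4)->(4,3) | p1:escaped | p2:(4,1)->(4,0)->EXIT | p3:(4,3)->(4,2) | p4:escaped
Step 6: p0:(4,3)->(4,2) | p1:escaped | p2:escaped | p3:(4,2)->(4,1) | p4:escaped
Step 7: p0:(4,2)->(4,1) | p1:escaped | p2:escaped | p3:(4,1)->(4,0)->EXIT | p4:escaped
Step 8: p0:(4,1)->(4,0)->EXIT | p1:escaped | p2:escaped | p3:escaped | p4:escaped
Exit steps: [8, 4, 5, 7, 3]
First to escape: p4 at step 3

Answer: 4 3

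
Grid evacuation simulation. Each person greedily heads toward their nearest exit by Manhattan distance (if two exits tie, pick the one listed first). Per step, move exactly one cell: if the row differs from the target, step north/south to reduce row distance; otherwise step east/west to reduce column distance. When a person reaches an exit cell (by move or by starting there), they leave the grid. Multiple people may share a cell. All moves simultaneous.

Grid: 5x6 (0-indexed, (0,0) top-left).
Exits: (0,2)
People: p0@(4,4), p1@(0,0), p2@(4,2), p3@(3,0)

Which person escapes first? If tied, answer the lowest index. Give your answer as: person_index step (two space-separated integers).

Step 1: p0:(4,4)->(3,4) | p1:(0,0)->(0,1) | p2:(4,2)->(3,2) | p3:(3,0)->(2,0)
Step 2: p0:(3,4)->(2,4) | p1:(0,1)->(0,2)->EXIT | p2:(3,2)->(2,2) | p3:(2,0)->(1,0)
Step 3: p0:(2,4)->(1,4) | p1:escaped | p2:(2,2)->(1,2) | p3:(1,0)->(0,0)
Step 4: p0:(1,4)->(0,4) | p1:escaped | p2:(1,2)->(0,2)->EXIT | p3:(0,0)->(0,1)
Step 5: p0:(0,4)->(0,3) | p1:escaped | p2:escaped | p3:(0,1)->(0,2)->EXIT
Step 6: p0:(0,3)->(0,2)->EXIT | p1:escaped | p2:escaped | p3:escaped
Exit steps: [6, 2, 4, 5]
First to escape: p1 at step 2

Answer: 1 2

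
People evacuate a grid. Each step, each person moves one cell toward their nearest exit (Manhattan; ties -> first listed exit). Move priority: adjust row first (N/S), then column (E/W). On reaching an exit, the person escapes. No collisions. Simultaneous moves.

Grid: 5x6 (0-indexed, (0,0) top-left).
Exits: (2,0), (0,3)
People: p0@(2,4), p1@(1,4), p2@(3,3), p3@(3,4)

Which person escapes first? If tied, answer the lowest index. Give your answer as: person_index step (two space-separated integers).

Answer: 1 2

Derivation:
Step 1: p0:(2,4)->(1,4) | p1:(1,4)->(0,4) | p2:(3,3)->(2,3) | p3:(3,4)->(2,4)
Step 2: p0:(1,4)->(0,4) | p1:(0,4)->(0,3)->EXIT | p2:(2,3)->(1,3) | p3:(2,4)->(1,4)
Step 3: p0:(0,4)->(0,3)->EXIT | p1:escaped | p2:(1,3)->(0,3)->EXIT | p3:(1,4)->(0,4)
Step 4: p0:escaped | p1:escaped | p2:escaped | p3:(0,4)->(0,3)->EXIT
Exit steps: [3, 2, 3, 4]
First to escape: p1 at step 2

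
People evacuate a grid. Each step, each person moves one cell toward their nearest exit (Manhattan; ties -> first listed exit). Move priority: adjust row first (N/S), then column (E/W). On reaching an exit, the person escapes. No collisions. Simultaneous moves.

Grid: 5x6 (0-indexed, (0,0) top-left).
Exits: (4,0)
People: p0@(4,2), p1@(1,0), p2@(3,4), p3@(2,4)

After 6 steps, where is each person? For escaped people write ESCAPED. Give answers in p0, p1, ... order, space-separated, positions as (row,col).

Step 1: p0:(4,2)->(4,1) | p1:(1,0)->(2,0) | p2:(3,4)->(4,4) | p3:(2,4)->(3,4)
Step 2: p0:(4,1)->(4,0)->EXIT | p1:(2,0)->(3,0) | p2:(4,4)->(4,3) | p3:(3,4)->(4,4)
Step 3: p0:escaped | p1:(3,0)->(4,0)->EXIT | p2:(4,3)->(4,2) | p3:(4,4)->(4,3)
Step 4: p0:escaped | p1:escaped | p2:(4,2)->(4,1) | p3:(4,3)->(4,2)
Step 5: p0:escaped | p1:escaped | p2:(4,1)->(4,0)->EXIT | p3:(4,2)->(4,1)
Step 6: p0:escaped | p1:escaped | p2:escaped | p3:(4,1)->(4,0)->EXIT

ESCAPED ESCAPED ESCAPED ESCAPED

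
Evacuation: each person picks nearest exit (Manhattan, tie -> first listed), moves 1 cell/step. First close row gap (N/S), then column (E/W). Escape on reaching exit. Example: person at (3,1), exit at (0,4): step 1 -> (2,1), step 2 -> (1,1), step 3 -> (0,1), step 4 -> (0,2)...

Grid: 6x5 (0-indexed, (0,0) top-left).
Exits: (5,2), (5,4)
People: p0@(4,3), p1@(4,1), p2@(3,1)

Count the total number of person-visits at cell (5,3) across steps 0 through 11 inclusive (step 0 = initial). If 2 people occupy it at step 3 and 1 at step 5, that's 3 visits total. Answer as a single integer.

Step 0: p0@(4,3) p1@(4,1) p2@(3,1) -> at (5,3): 0 [-], cum=0
Step 1: p0@(5,3) p1@(5,1) p2@(4,1) -> at (5,3): 1 [p0], cum=1
Step 2: p0@ESC p1@ESC p2@(5,1) -> at (5,3): 0 [-], cum=1
Step 3: p0@ESC p1@ESC p2@ESC -> at (5,3): 0 [-], cum=1
Total visits = 1

Answer: 1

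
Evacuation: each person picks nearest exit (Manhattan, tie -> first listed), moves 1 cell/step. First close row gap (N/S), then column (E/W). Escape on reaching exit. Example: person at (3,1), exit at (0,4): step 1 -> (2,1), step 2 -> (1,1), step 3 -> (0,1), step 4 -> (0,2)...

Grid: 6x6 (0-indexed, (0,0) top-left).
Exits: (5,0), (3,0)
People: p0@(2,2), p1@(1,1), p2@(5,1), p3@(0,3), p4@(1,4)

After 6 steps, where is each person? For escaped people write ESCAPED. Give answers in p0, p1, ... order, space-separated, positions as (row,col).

Step 1: p0:(2,2)->(3,2) | p1:(1,1)->(2,1) | p2:(5,1)->(5,0)->EXIT | p3:(0,3)->(1,3) | p4:(1,4)->(2,4)
Step 2: p0:(3,2)->(3,1) | p1:(2,1)->(3,1) | p2:escaped | p3:(1,3)->(2,3) | p4:(2,4)->(3,4)
Step 3: p0:(3,1)->(3,0)->EXIT | p1:(3,1)->(3,0)->EXIT | p2:escaped | p3:(2,3)->(3,3) | p4:(3,4)->(3,3)
Step 4: p0:escaped | p1:escaped | p2:escaped | p3:(3,3)->(3,2) | p4:(3,3)->(3,2)
Step 5: p0:escaped | p1:escaped | p2:escaped | p3:(3,2)->(3,1) | p4:(3,2)->(3,1)
Step 6: p0:escaped | p1:escaped | p2:escaped | p3:(3,1)->(3,0)->EXIT | p4:(3,1)->(3,0)->EXIT

ESCAPED ESCAPED ESCAPED ESCAPED ESCAPED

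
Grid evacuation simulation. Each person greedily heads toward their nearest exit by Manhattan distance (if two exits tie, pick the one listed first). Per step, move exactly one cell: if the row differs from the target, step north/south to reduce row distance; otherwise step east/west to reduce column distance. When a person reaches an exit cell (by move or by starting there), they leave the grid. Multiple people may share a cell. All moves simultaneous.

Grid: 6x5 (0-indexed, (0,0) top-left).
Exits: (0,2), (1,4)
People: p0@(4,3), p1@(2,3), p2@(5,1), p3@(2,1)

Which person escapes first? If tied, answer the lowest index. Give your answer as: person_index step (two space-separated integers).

Answer: 1 2

Derivation:
Step 1: p0:(4,3)->(3,3) | p1:(2,3)->(1,3) | p2:(5,1)->(4,1) | p3:(2,1)->(1,1)
Step 2: p0:(3,3)->(2,3) | p1:(1,3)->(1,4)->EXIT | p2:(4,1)->(3,1) | p3:(1,1)->(0,1)
Step 3: p0:(2,3)->(1,3) | p1:escaped | p2:(3,1)->(2,1) | p3:(0,1)->(0,2)->EXIT
Step 4: p0:(1,3)->(1,4)->EXIT | p1:escaped | p2:(2,1)->(1,1) | p3:escaped
Step 5: p0:escaped | p1:escaped | p2:(1,1)->(0,1) | p3:escaped
Step 6: p0:escaped | p1:escaped | p2:(0,1)->(0,2)->EXIT | p3:escaped
Exit steps: [4, 2, 6, 3]
First to escape: p1 at step 2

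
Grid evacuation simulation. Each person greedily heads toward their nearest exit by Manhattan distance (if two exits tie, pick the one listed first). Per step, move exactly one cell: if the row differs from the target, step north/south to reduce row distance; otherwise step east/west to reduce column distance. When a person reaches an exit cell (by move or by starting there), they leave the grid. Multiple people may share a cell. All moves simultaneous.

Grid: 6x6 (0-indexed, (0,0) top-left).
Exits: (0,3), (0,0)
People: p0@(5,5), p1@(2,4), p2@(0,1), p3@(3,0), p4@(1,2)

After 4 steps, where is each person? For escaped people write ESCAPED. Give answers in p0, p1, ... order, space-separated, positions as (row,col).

Step 1: p0:(5,5)->(4,5) | p1:(2,4)->(1,4) | p2:(0,1)->(0,0)->EXIT | p3:(3,0)->(2,0) | p4:(1,2)->(0,2)
Step 2: p0:(4,5)->(3,5) | p1:(1,4)->(0,4) | p2:escaped | p3:(2,0)->(1,0) | p4:(0,2)->(0,3)->EXIT
Step 3: p0:(3,5)->(2,5) | p1:(0,4)->(0,3)->EXIT | p2:escaped | p3:(1,0)->(0,0)->EXIT | p4:escaped
Step 4: p0:(2,5)->(1,5) | p1:escaped | p2:escaped | p3:escaped | p4:escaped

(1,5) ESCAPED ESCAPED ESCAPED ESCAPED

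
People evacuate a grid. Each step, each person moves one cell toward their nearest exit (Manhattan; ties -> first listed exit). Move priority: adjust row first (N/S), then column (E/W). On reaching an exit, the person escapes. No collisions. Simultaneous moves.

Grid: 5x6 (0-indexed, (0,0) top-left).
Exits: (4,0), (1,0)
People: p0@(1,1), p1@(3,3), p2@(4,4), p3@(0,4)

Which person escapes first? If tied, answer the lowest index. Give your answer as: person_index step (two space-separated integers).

Step 1: p0:(1,1)->(1,0)->EXIT | p1:(3,3)->(4,3) | p2:(4,4)->(4,3) | p3:(0,4)->(1,4)
Step 2: p0:escaped | p1:(4,3)->(4,2) | p2:(4,3)->(4,2) | p3:(1,4)->(1,3)
Step 3: p0:escaped | p1:(4,2)->(4,1) | p2:(4,2)->(4,1) | p3:(1,3)->(1,2)
Step 4: p0:escaped | p1:(4,1)->(4,0)->EXIT | p2:(4,1)->(4,0)->EXIT | p3:(1,2)->(1,1)
Step 5: p0:escaped | p1:escaped | p2:escaped | p3:(1,1)->(1,0)->EXIT
Exit steps: [1, 4, 4, 5]
First to escape: p0 at step 1

Answer: 0 1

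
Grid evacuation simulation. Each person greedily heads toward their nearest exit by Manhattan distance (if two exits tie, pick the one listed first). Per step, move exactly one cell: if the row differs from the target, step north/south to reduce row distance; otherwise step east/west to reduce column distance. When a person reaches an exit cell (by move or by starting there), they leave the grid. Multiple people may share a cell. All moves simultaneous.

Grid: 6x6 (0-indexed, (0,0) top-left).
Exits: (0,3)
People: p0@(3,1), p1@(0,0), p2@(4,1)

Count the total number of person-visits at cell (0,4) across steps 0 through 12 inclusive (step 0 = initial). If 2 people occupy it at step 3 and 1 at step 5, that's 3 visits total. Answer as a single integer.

Answer: 0

Derivation:
Step 0: p0@(3,1) p1@(0,0) p2@(4,1) -> at (0,4): 0 [-], cum=0
Step 1: p0@(2,1) p1@(0,1) p2@(3,1) -> at (0,4): 0 [-], cum=0
Step 2: p0@(1,1) p1@(0,2) p2@(2,1) -> at (0,4): 0 [-], cum=0
Step 3: p0@(0,1) p1@ESC p2@(1,1) -> at (0,4): 0 [-], cum=0
Step 4: p0@(0,2) p1@ESC p2@(0,1) -> at (0,4): 0 [-], cum=0
Step 5: p0@ESC p1@ESC p2@(0,2) -> at (0,4): 0 [-], cum=0
Step 6: p0@ESC p1@ESC p2@ESC -> at (0,4): 0 [-], cum=0
Total visits = 0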